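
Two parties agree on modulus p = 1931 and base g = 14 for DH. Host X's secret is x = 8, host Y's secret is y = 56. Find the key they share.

Host X sends A = g^x mod p = 14^8 mod 1931.
14^1 ≡ 14 (mod 1931)
14^2 = (14^1)^2 ≡ 14^2 = 196 ≡ 196 (mod 1931)
14^4 = (14^2)^2 ≡ 196^2 = 38416 ≡ 1727 (mod 1931)
14^8 = (14^4)^2 ≡ 1727^2 = 2982529 ≡ 1065 (mod 1931)
So A = 1065. Host Y then computes K = A^y mod p = 1065^56 mod 1931.
1065^1 ≡ 1065 (mod 1931)
1065^2 = (1065^1)^2 ≡ 1065^2 = 1134225 ≡ 728 (mod 1931)
1065^4 = (1065^2)^2 ≡ 728^2 = 529984 ≡ 890 (mod 1931)
1065^8 = (1065^4)^2 ≡ 890^2 = 792100 ≡ 390 (mod 1931)
1065^16 = (1065^8)^2 ≡ 390^2 = 152100 ≡ 1482 (mod 1931)
1065^32 = (1065^16)^2 ≡ 1482^2 = 2196324 ≡ 777 (mod 1931)
1065^56 = 1065^32 · 1065^16 · 1065^8 ≡ 777 · 1482 · 390 ≡ 1652 (mod 1931).

1652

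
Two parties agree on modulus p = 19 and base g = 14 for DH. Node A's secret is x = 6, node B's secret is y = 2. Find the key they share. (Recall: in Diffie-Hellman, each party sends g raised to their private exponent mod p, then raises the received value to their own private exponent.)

11

Node B sends B = g^y mod p = 14^2 mod 19.
14^1 ≡ 14 (mod 19)
14^2 = (14^1)^2 ≡ 14^2 = 196 ≡ 6 (mod 19)
So B = 6. Node A then computes K = B^x mod p = 6^6 mod 19.
6^1 ≡ 6 (mod 19)
6^2 = (6^1)^2 ≡ 6^2 = 36 ≡ 17 (mod 19)
6^4 = (6^2)^2 ≡ 17^2 = 289 ≡ 4 (mod 19)
6^6 = 6^4 · 6^2 ≡ 4 · 17 ≡ 11 (mod 19).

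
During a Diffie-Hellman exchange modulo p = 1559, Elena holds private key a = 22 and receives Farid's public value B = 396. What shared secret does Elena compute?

1448

Shared key K = 396^22 mod 1559.
396^1 ≡ 396 (mod 1559)
396^2 = (396^1)^2 ≡ 396^2 = 156816 ≡ 916 (mod 1559)
396^4 = (396^2)^2 ≡ 916^2 = 839056 ≡ 314 (mod 1559)
396^8 = (396^4)^2 ≡ 314^2 = 98596 ≡ 379 (mod 1559)
396^16 = (396^8)^2 ≡ 379^2 = 143641 ≡ 213 (mod 1559)
396^22 = 396^16 · 396^4 · 396^2 ≡ 213 · 314 · 916 ≡ 1448 (mod 1559).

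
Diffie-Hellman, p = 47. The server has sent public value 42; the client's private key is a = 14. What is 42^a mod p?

Shared key K = 42^14 mod 47.
42^1 ≡ 42 (mod 47)
42^2 = (42^1)^2 ≡ 42^2 = 1764 ≡ 25 (mod 47)
42^4 = (42^2)^2 ≡ 25^2 = 625 ≡ 14 (mod 47)
42^8 = (42^4)^2 ≡ 14^2 = 196 ≡ 8 (mod 47)
42^14 = 42^8 · 42^4 · 42^2 ≡ 8 · 14 · 25 ≡ 27 (mod 47).

27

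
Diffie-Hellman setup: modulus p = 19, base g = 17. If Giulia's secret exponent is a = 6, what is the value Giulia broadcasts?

7

Public value = 17^6 mod 19.
17^1 ≡ 17 (mod 19)
17^2 = (17^1)^2 ≡ 17^2 = 289 ≡ 4 (mod 19)
17^4 = (17^2)^2 ≡ 4^2 = 16 ≡ 16 (mod 19)
17^6 = 17^4 · 17^2 ≡ 16 · 4 ≡ 7 (mod 19).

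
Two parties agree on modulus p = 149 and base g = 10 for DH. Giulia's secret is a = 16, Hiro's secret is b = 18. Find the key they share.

33

Giulia sends A = g^a mod p = 10^16 mod 149.
10^1 ≡ 10 (mod 149)
10^2 = (10^1)^2 ≡ 10^2 = 100 ≡ 100 (mod 149)
10^4 = (10^2)^2 ≡ 100^2 = 10000 ≡ 17 (mod 149)
10^8 = (10^4)^2 ≡ 17^2 = 289 ≡ 140 (mod 149)
10^16 = (10^8)^2 ≡ 140^2 = 19600 ≡ 81 (mod 149)
So A = 81. Hiro then computes K = A^b mod p = 81^18 mod 149.
81^1 ≡ 81 (mod 149)
81^2 = (81^1)^2 ≡ 81^2 = 6561 ≡ 5 (mod 149)
81^4 = (81^2)^2 ≡ 5^2 = 25 ≡ 25 (mod 149)
81^8 = (81^4)^2 ≡ 25^2 = 625 ≡ 29 (mod 149)
81^16 = (81^8)^2 ≡ 29^2 = 841 ≡ 96 (mod 149)
81^18 = 81^16 · 81^2 ≡ 96 · 5 ≡ 33 (mod 149).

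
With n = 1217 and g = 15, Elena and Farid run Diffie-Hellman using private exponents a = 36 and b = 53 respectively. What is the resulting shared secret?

Farid sends B = g^b mod n = 15^53 mod 1217.
15^1 ≡ 15 (mod 1217)
15^2 = (15^1)^2 ≡ 15^2 = 225 ≡ 225 (mod 1217)
15^4 = (15^2)^2 ≡ 225^2 = 50625 ≡ 728 (mod 1217)
15^8 = (15^4)^2 ≡ 728^2 = 529984 ≡ 589 (mod 1217)
15^16 = (15^8)^2 ≡ 589^2 = 346921 ≡ 76 (mod 1217)
15^32 = (15^16)^2 ≡ 76^2 = 5776 ≡ 908 (mod 1217)
15^53 = 15^32 · 15^16 · 15^4 · 15^1 ≡ 908 · 76 · 728 · 15 ≡ 960 (mod 1217).
So B = 960. Elena then computes K = B^a mod n = 960^36 mod 1217.
960^1 ≡ 960 (mod 1217)
960^2 = (960^1)^2 ≡ 960^2 = 921600 ≡ 331 (mod 1217)
960^4 = (960^2)^2 ≡ 331^2 = 109561 ≡ 31 (mod 1217)
960^8 = (960^4)^2 ≡ 31^2 = 961 ≡ 961 (mod 1217)
960^16 = (960^8)^2 ≡ 961^2 = 923521 ≡ 1035 (mod 1217)
960^32 = (960^16)^2 ≡ 1035^2 = 1071225 ≡ 265 (mod 1217)
960^36 = 960^32 · 960^4 ≡ 265 · 31 ≡ 913 (mod 1217).

913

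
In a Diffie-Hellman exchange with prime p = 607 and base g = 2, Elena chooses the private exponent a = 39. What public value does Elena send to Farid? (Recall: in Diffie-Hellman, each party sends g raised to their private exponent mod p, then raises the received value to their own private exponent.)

212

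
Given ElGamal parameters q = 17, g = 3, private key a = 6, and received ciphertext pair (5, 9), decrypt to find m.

13

Shared mask s = c₁^a mod q = 5^6 mod 17.
5^1 ≡ 5 (mod 17)
5^2 = (5^1)^2 ≡ 5^2 = 25 ≡ 8 (mod 17)
5^4 = (5^2)^2 ≡ 8^2 = 64 ≡ 13 (mod 17)
5^6 = 5^4 · 5^2 ≡ 13 · 8 ≡ 2 (mod 17).
So s = 2; s⁻¹ ≡ 9 (mod 17).
m = c₂ · s⁻¹ mod 17 = 9 · 9 mod 17 = 13.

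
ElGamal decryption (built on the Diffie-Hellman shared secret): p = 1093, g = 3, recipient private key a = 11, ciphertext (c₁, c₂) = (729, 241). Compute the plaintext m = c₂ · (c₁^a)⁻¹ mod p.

Shared mask s = c₁^a mod p = 729^11 mod 1093.
729^1 ≡ 729 (mod 1093)
729^2 = (729^1)^2 ≡ 729^2 = 531441 ≡ 243 (mod 1093)
729^4 = (729^2)^2 ≡ 243^2 = 59049 ≡ 27 (mod 1093)
729^8 = (729^4)^2 ≡ 27^2 = 729 ≡ 729 (mod 1093)
729^11 = 729^8 · 729^2 · 729^1 ≡ 729 · 243 · 729 ≡ 27 (mod 1093).
So s = 27; s⁻¹ ≡ 81 (mod 1093).
m = c₂ · s⁻¹ mod 1093 = 241 · 81 mod 1093 = 940.

940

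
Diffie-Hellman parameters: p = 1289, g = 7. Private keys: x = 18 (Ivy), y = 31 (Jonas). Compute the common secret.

64

Ivy sends A = g^x mod p = 7^18 mod 1289.
7^1 ≡ 7 (mod 1289)
7^2 = (7^1)^2 ≡ 7^2 = 49 ≡ 49 (mod 1289)
7^4 = (7^2)^2 ≡ 49^2 = 2401 ≡ 1112 (mod 1289)
7^8 = (7^4)^2 ≡ 1112^2 = 1236544 ≡ 393 (mod 1289)
7^16 = (7^8)^2 ≡ 393^2 = 154449 ≡ 1058 (mod 1289)
7^18 = 7^16 · 7^2 ≡ 1058 · 49 ≡ 282 (mod 1289).
So A = 282. Jonas then computes K = A^y mod p = 282^31 mod 1289.
282^1 ≡ 282 (mod 1289)
282^2 = (282^1)^2 ≡ 282^2 = 79524 ≡ 895 (mod 1289)
282^4 = (282^2)^2 ≡ 895^2 = 801025 ≡ 556 (mod 1289)
282^8 = (282^4)^2 ≡ 556^2 = 309136 ≡ 1065 (mod 1289)
282^16 = (282^8)^2 ≡ 1065^2 = 1134225 ≡ 1194 (mod 1289)
282^31 = 282^16 · 282^8 · 282^4 · 282^2 · 282^1 ≡ 1194 · 1065 · 556 · 895 · 282 ≡ 64 (mod 1289).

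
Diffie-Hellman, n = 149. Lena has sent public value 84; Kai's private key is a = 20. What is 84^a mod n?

129

Shared key K = 84^20 mod 149.
84^1 ≡ 84 (mod 149)
84^2 = (84^1)^2 ≡ 84^2 = 7056 ≡ 53 (mod 149)
84^4 = (84^2)^2 ≡ 53^2 = 2809 ≡ 127 (mod 149)
84^8 = (84^4)^2 ≡ 127^2 = 16129 ≡ 37 (mod 149)
84^16 = (84^8)^2 ≡ 37^2 = 1369 ≡ 28 (mod 149)
84^20 = 84^16 · 84^4 ≡ 28 · 127 ≡ 129 (mod 149).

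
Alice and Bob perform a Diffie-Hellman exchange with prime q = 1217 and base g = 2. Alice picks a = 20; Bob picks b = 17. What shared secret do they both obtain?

Alice sends A = g^a mod q = 2^20 mod 1217.
2^1 ≡ 2 (mod 1217)
2^2 = (2^1)^2 ≡ 2^2 = 4 ≡ 4 (mod 1217)
2^4 = (2^2)^2 ≡ 4^2 = 16 ≡ 16 (mod 1217)
2^8 = (2^4)^2 ≡ 16^2 = 256 ≡ 256 (mod 1217)
2^16 = (2^8)^2 ≡ 256^2 = 65536 ≡ 1035 (mod 1217)
2^20 = 2^16 · 2^4 ≡ 1035 · 16 ≡ 739 (mod 1217).
So A = 739. Bob then computes K = A^b mod q = 739^17 mod 1217.
739^1 ≡ 739 (mod 1217)
739^2 = (739^1)^2 ≡ 739^2 = 546121 ≡ 905 (mod 1217)
739^4 = (739^2)^2 ≡ 905^2 = 819025 ≡ 1201 (mod 1217)
739^8 = (739^4)^2 ≡ 1201^2 = 1442401 ≡ 256 (mod 1217)
739^16 = (739^8)^2 ≡ 256^2 = 65536 ≡ 1035 (mod 1217)
739^17 = 739^16 · 739^1 ≡ 1035 · 739 ≡ 589 (mod 1217).

589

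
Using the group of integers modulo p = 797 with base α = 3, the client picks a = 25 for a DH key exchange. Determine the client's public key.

771

Public value = 3^25 mod 797.
3^1 ≡ 3 (mod 797)
3^2 = (3^1)^2 ≡ 3^2 = 9 ≡ 9 (mod 797)
3^4 = (3^2)^2 ≡ 9^2 = 81 ≡ 81 (mod 797)
3^8 = (3^4)^2 ≡ 81^2 = 6561 ≡ 185 (mod 797)
3^16 = (3^8)^2 ≡ 185^2 = 34225 ≡ 751 (mod 797)
3^25 = 3^16 · 3^8 · 3^1 ≡ 751 · 185 · 3 ≡ 771 (mod 797).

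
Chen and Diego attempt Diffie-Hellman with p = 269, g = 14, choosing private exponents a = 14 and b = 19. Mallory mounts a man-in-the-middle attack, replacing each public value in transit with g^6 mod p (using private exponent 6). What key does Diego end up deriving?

265

Diego receives Mallory's public value M = 14^6 mod 269 instead of the honest one.
14^1 ≡ 14 (mod 269)
14^2 = (14^1)^2 ≡ 14^2 = 196 ≡ 196 (mod 269)
14^4 = (14^2)^2 ≡ 196^2 = 38416 ≡ 218 (mod 269)
14^6 = 14^4 · 14^2 ≡ 218 · 196 ≡ 226 (mod 269).
So M = 226. Diego computes K = M^19 mod 269.
226^1 ≡ 226 (mod 269)
226^2 = (226^1)^2 ≡ 226^2 = 51076 ≡ 235 (mod 269)
226^4 = (226^2)^2 ≡ 235^2 = 55225 ≡ 80 (mod 269)
226^8 = (226^4)^2 ≡ 80^2 = 6400 ≡ 213 (mod 269)
226^16 = (226^8)^2 ≡ 213^2 = 45369 ≡ 177 (mod 269)
226^19 = 226^16 · 226^2 · 226^1 ≡ 177 · 235 · 226 ≡ 265 (mod 269).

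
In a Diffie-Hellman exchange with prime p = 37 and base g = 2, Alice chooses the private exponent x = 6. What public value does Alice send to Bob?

27

Public value = 2^6 mod 37.
2^1 ≡ 2 (mod 37)
2^2 = (2^1)^2 ≡ 2^2 = 4 ≡ 4 (mod 37)
2^4 = (2^2)^2 ≡ 4^2 = 16 ≡ 16 (mod 37)
2^6 = 2^4 · 2^2 ≡ 16 · 4 ≡ 27 (mod 37).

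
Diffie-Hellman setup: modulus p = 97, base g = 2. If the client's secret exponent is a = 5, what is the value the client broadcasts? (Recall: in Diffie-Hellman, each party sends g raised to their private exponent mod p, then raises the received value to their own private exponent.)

Public value = 2^5 mod 97.
2^1 ≡ 2 (mod 97)
2^2 = (2^1)^2 ≡ 2^2 = 4 ≡ 4 (mod 97)
2^4 = (2^2)^2 ≡ 4^2 = 16 ≡ 16 (mod 97)
2^5 = 2^4 · 2^1 ≡ 16 · 2 ≡ 32 (mod 97).

32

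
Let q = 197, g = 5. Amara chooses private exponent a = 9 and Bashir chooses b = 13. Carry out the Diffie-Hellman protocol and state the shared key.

Bashir sends B = g^b mod q = 5^13 mod 197.
5^1 ≡ 5 (mod 197)
5^2 = (5^1)^2 ≡ 5^2 = 25 ≡ 25 (mod 197)
5^4 = (5^2)^2 ≡ 25^2 = 625 ≡ 34 (mod 197)
5^8 = (5^4)^2 ≡ 34^2 = 1156 ≡ 171 (mod 197)
5^13 = 5^8 · 5^4 · 5^1 ≡ 171 · 34 · 5 ≡ 111 (mod 197).
So B = 111. Amara then computes K = B^a mod q = 111^9 mod 197.
111^1 ≡ 111 (mod 197)
111^2 = (111^1)^2 ≡ 111^2 = 12321 ≡ 107 (mod 197)
111^4 = (111^2)^2 ≡ 107^2 = 11449 ≡ 23 (mod 197)
111^8 = (111^4)^2 ≡ 23^2 = 529 ≡ 135 (mod 197)
111^9 = 111^8 · 111^1 ≡ 135 · 111 ≡ 13 (mod 197).

13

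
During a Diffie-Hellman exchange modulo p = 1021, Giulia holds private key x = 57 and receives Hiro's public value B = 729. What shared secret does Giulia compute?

9

Shared key K = 729^57 mod 1021.
729^1 ≡ 729 (mod 1021)
729^2 = (729^1)^2 ≡ 729^2 = 531441 ≡ 521 (mod 1021)
729^4 = (729^2)^2 ≡ 521^2 = 271441 ≡ 876 (mod 1021)
729^8 = (729^4)^2 ≡ 876^2 = 767376 ≡ 605 (mod 1021)
729^16 = (729^8)^2 ≡ 605^2 = 366025 ≡ 507 (mod 1021)
729^32 = (729^16)^2 ≡ 507^2 = 257049 ≡ 778 (mod 1021)
729^57 = 729^32 · 729^16 · 729^8 · 729^1 ≡ 778 · 507 · 605 · 729 ≡ 9 (mod 1021).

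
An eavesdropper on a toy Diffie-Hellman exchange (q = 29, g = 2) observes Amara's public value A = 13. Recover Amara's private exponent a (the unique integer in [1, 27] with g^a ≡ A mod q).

18

Try successive powers of 2 modulo 29:
2^1 ≡ 2
2^2 ≡ 4
2^3 ≡ 8
2^4 ≡ 16
2^5 ≡ 3
2^6 ≡ 6
2^7 ≡ 12
2^8 ≡ 24
2^9 ≡ 19
2^10 ≡ 9
2^11 ≡ 18
2^12 ≡ 7
2^13 ≡ 14
2^14 ≡ 28
2^15 ≡ 27
2^16 ≡ 25
2^17 ≡ 21
2^18 ≡ 13
Found: a = 18.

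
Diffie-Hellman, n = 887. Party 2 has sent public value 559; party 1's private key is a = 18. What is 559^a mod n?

752

Shared key K = 559^18 mod 887.
559^1 ≡ 559 (mod 887)
559^2 = (559^1)^2 ≡ 559^2 = 312481 ≡ 257 (mod 887)
559^4 = (559^2)^2 ≡ 257^2 = 66049 ≡ 411 (mod 887)
559^8 = (559^4)^2 ≡ 411^2 = 168921 ≡ 391 (mod 887)
559^16 = (559^8)^2 ≡ 391^2 = 152881 ≡ 317 (mod 887)
559^18 = 559^16 · 559^2 ≡ 317 · 257 ≡ 752 (mod 887).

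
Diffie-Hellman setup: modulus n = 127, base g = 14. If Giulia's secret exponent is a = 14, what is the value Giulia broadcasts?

Public value = 14^14 mod 127.
14^1 ≡ 14 (mod 127)
14^2 = (14^1)^2 ≡ 14^2 = 196 ≡ 69 (mod 127)
14^4 = (14^2)^2 ≡ 69^2 = 4761 ≡ 62 (mod 127)
14^8 = (14^4)^2 ≡ 62^2 = 3844 ≡ 34 (mod 127)
14^14 = 14^8 · 14^4 · 14^2 ≡ 34 · 62 · 69 ≡ 37 (mod 127).

37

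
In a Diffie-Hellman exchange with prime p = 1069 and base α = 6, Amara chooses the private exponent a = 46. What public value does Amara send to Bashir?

780

Public value = 6^46 mod 1069.
6^1 ≡ 6 (mod 1069)
6^2 = (6^1)^2 ≡ 6^2 = 36 ≡ 36 (mod 1069)
6^4 = (6^2)^2 ≡ 36^2 = 1296 ≡ 227 (mod 1069)
6^8 = (6^4)^2 ≡ 227^2 = 51529 ≡ 217 (mod 1069)
6^16 = (6^8)^2 ≡ 217^2 = 47089 ≡ 53 (mod 1069)
6^32 = (6^16)^2 ≡ 53^2 = 2809 ≡ 671 (mod 1069)
6^46 = 6^32 · 6^8 · 6^4 · 6^2 ≡ 671 · 217 · 227 · 36 ≡ 780 (mod 1069).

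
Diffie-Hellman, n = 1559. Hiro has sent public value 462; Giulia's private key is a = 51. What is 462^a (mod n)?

Shared key K = 462^51 mod 1559.
462^1 ≡ 462 (mod 1559)
462^2 = (462^1)^2 ≡ 462^2 = 213444 ≡ 1420 (mod 1559)
462^4 = (462^2)^2 ≡ 1420^2 = 2016400 ≡ 613 (mod 1559)
462^8 = (462^4)^2 ≡ 613^2 = 375769 ≡ 50 (mod 1559)
462^16 = (462^8)^2 ≡ 50^2 = 2500 ≡ 941 (mod 1559)
462^32 = (462^16)^2 ≡ 941^2 = 885481 ≡ 1528 (mod 1559)
462^51 = 462^32 · 462^16 · 462^2 · 462^1 ≡ 1528 · 941 · 1420 · 462 ≡ 1083 (mod 1559).

1083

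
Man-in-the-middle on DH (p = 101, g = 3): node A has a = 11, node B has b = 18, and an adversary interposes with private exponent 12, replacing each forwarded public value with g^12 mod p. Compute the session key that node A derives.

54

Node A receives an adversary's public value M = 3^12 mod 101 instead of the honest one.
3^1 ≡ 3 (mod 101)
3^2 = (3^1)^2 ≡ 3^2 = 9 ≡ 9 (mod 101)
3^4 = (3^2)^2 ≡ 9^2 = 81 ≡ 81 (mod 101)
3^8 = (3^4)^2 ≡ 81^2 = 6561 ≡ 97 (mod 101)
3^12 = 3^8 · 3^4 ≡ 97 · 81 ≡ 80 (mod 101).
So M = 80. Node A computes K = M^11 mod 101.
80^1 ≡ 80 (mod 101)
80^2 = (80^1)^2 ≡ 80^2 = 6400 ≡ 37 (mod 101)
80^4 = (80^2)^2 ≡ 37^2 = 1369 ≡ 56 (mod 101)
80^8 = (80^4)^2 ≡ 56^2 = 3136 ≡ 5 (mod 101)
80^11 = 80^8 · 80^2 · 80^1 ≡ 5 · 37 · 80 ≡ 54 (mod 101).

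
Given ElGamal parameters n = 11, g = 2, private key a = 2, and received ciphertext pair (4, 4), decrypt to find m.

Shared mask s = c₁^a mod n = 4^2 mod 11.
4^1 ≡ 4 (mod 11)
4^2 = (4^1)^2 ≡ 4^2 = 16 ≡ 5 (mod 11)
So s = 5; s⁻¹ ≡ 9 (mod 11).
m = c₂ · s⁻¹ mod 11 = 4 · 9 mod 11 = 3.

3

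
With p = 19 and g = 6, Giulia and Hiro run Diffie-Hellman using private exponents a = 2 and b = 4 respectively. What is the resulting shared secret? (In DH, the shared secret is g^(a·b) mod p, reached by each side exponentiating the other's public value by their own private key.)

16

Giulia sends A = g^a mod p = 6^2 mod 19.
6^1 ≡ 6 (mod 19)
6^2 = (6^1)^2 ≡ 6^2 = 36 ≡ 17 (mod 19)
So A = 17. Hiro then computes K = A^b mod p = 17^4 mod 19.
17^1 ≡ 17 (mod 19)
17^2 = (17^1)^2 ≡ 17^2 = 289 ≡ 4 (mod 19)
17^4 = (17^2)^2 ≡ 4^2 = 16 ≡ 16 (mod 19)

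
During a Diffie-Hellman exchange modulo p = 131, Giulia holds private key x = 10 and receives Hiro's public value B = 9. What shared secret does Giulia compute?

Shared key K = 9^10 mod 131.
9^1 ≡ 9 (mod 131)
9^2 = (9^1)^2 ≡ 9^2 = 81 ≡ 81 (mod 131)
9^4 = (9^2)^2 ≡ 81^2 = 6561 ≡ 11 (mod 131)
9^8 = (9^4)^2 ≡ 11^2 = 121 ≡ 121 (mod 131)
9^10 = 9^8 · 9^2 ≡ 121 · 81 ≡ 107 (mod 131).

107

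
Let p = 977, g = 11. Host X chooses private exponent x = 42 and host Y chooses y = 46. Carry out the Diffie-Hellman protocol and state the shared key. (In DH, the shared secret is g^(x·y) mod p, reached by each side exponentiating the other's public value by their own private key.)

876

Host X sends A = g^x mod p = 11^42 mod 977.
11^1 ≡ 11 (mod 977)
11^2 = (11^1)^2 ≡ 11^2 = 121 ≡ 121 (mod 977)
11^4 = (11^2)^2 ≡ 121^2 = 14641 ≡ 963 (mod 977)
11^8 = (11^4)^2 ≡ 963^2 = 927369 ≡ 196 (mod 977)
11^16 = (11^8)^2 ≡ 196^2 = 38416 ≡ 313 (mod 977)
11^32 = (11^16)^2 ≡ 313^2 = 97969 ≡ 269 (mod 977)
11^42 = 11^32 · 11^8 · 11^2 ≡ 269 · 196 · 121 ≡ 771 (mod 977).
So A = 771. Host Y then computes K = A^y mod p = 771^46 mod 977.
771^1 ≡ 771 (mod 977)
771^2 = (771^1)^2 ≡ 771^2 = 594441 ≡ 425 (mod 977)
771^4 = (771^2)^2 ≡ 425^2 = 180625 ≡ 857 (mod 977)
771^8 = (771^4)^2 ≡ 857^2 = 734449 ≡ 722 (mod 977)
771^16 = (771^8)^2 ≡ 722^2 = 521284 ≡ 543 (mod 977)
771^32 = (771^16)^2 ≡ 543^2 = 294849 ≡ 772 (mod 977)
771^46 = 771^32 · 771^8 · 771^4 · 771^2 ≡ 772 · 722 · 857 · 425 ≡ 876 (mod 977).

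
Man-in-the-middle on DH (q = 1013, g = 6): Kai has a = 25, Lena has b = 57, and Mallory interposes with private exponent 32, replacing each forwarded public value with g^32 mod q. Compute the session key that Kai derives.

Kai receives Mallory's public value M = 6^32 mod 1013 instead of the honest one.
6^1 ≡ 6 (mod 1013)
6^2 = (6^1)^2 ≡ 6^2 = 36 ≡ 36 (mod 1013)
6^4 = (6^2)^2 ≡ 36^2 = 1296 ≡ 283 (mod 1013)
6^8 = (6^4)^2 ≡ 283^2 = 80089 ≡ 62 (mod 1013)
6^16 = (6^8)^2 ≡ 62^2 = 3844 ≡ 805 (mod 1013)
6^32 = (6^16)^2 ≡ 805^2 = 648025 ≡ 718 (mod 1013)
So M = 718. Kai computes K = M^25 mod 1013.
718^1 ≡ 718 (mod 1013)
718^2 = (718^1)^2 ≡ 718^2 = 515524 ≡ 920 (mod 1013)
718^4 = (718^2)^2 ≡ 920^2 = 846400 ≡ 545 (mod 1013)
718^8 = (718^4)^2 ≡ 545^2 = 297025 ≡ 216 (mod 1013)
718^16 = (718^8)^2 ≡ 216^2 = 46656 ≡ 58 (mod 1013)
718^25 = 718^16 · 718^8 · 718^1 ≡ 58 · 216 · 718 ≡ 677 (mod 1013).

677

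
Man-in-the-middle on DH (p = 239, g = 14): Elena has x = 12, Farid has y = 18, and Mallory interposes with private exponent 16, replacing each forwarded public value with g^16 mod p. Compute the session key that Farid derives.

170

Farid receives Mallory's public value M = 14^16 mod 239 instead of the honest one.
14^1 ≡ 14 (mod 239)
14^2 = (14^1)^2 ≡ 14^2 = 196 ≡ 196 (mod 239)
14^4 = (14^2)^2 ≡ 196^2 = 38416 ≡ 176 (mod 239)
14^8 = (14^4)^2 ≡ 176^2 = 30976 ≡ 145 (mod 239)
14^16 = (14^8)^2 ≡ 145^2 = 21025 ≡ 232 (mod 239)
So M = 232. Farid computes K = M^18 mod 239.
232^1 ≡ 232 (mod 239)
232^2 = (232^1)^2 ≡ 232^2 = 53824 ≡ 49 (mod 239)
232^4 = (232^2)^2 ≡ 49^2 = 2401 ≡ 11 (mod 239)
232^8 = (232^4)^2 ≡ 11^2 = 121 ≡ 121 (mod 239)
232^16 = (232^8)^2 ≡ 121^2 = 14641 ≡ 62 (mod 239)
232^18 = 232^16 · 232^2 ≡ 62 · 49 ≡ 170 (mod 239).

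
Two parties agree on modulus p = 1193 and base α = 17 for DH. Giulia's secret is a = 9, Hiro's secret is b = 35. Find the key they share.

Giulia sends A = α^a mod p = 17^9 mod 1193.
17^1 ≡ 17 (mod 1193)
17^2 = (17^1)^2 ≡ 17^2 = 289 ≡ 289 (mod 1193)
17^4 = (17^2)^2 ≡ 289^2 = 83521 ≡ 11 (mod 1193)
17^8 = (17^4)^2 ≡ 11^2 = 121 ≡ 121 (mod 1193)
17^9 = 17^8 · 17^1 ≡ 121 · 17 ≡ 864 (mod 1193).
So A = 864. Hiro then computes K = A^b mod p = 864^35 mod 1193.
864^1 ≡ 864 (mod 1193)
864^2 = (864^1)^2 ≡ 864^2 = 746496 ≡ 871 (mod 1193)
864^4 = (864^2)^2 ≡ 871^2 = 758641 ≡ 1086 (mod 1193)
864^8 = (864^4)^2 ≡ 1086^2 = 1179396 ≡ 712 (mod 1193)
864^16 = (864^8)^2 ≡ 712^2 = 506944 ≡ 1112 (mod 1193)
864^32 = (864^16)^2 ≡ 1112^2 = 1236544 ≡ 596 (mod 1193)
864^35 = 864^32 · 864^2 · 864^1 ≡ 596 · 871 · 864 ≡ 716 (mod 1193).

716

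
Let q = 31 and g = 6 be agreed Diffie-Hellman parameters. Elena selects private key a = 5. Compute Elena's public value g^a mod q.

26

Public value = 6^5 mod 31.
6^1 ≡ 6 (mod 31)
6^2 = (6^1)^2 ≡ 6^2 = 36 ≡ 5 (mod 31)
6^4 = (6^2)^2 ≡ 5^2 = 25 ≡ 25 (mod 31)
6^5 = 6^4 · 6^1 ≡ 25 · 6 ≡ 26 (mod 31).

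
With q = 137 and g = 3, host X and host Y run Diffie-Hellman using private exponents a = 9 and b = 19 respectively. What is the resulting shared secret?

26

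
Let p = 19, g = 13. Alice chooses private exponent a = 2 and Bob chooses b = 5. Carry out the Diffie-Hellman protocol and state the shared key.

6

Alice sends A = g^a mod p = 13^2 mod 19.
13^1 ≡ 13 (mod 19)
13^2 = (13^1)^2 ≡ 13^2 = 169 ≡ 17 (mod 19)
So A = 17. Bob then computes K = A^b mod p = 17^5 mod 19.
17^1 ≡ 17 (mod 19)
17^2 = (17^1)^2 ≡ 17^2 = 289 ≡ 4 (mod 19)
17^4 = (17^2)^2 ≡ 4^2 = 16 ≡ 16 (mod 19)
17^5 = 17^4 · 17^1 ≡ 16 · 17 ≡ 6 (mod 19).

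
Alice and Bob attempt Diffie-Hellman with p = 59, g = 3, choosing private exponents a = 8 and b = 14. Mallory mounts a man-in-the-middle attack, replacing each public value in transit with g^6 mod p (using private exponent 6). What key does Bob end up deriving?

35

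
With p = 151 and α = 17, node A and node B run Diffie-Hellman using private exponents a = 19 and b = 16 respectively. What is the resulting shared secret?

18

Node A sends A = α^a mod p = 17^19 mod 151.
17^1 ≡ 17 (mod 151)
17^2 = (17^1)^2 ≡ 17^2 = 289 ≡ 138 (mod 151)
17^4 = (17^2)^2 ≡ 138^2 = 19044 ≡ 18 (mod 151)
17^8 = (17^4)^2 ≡ 18^2 = 324 ≡ 22 (mod 151)
17^16 = (17^8)^2 ≡ 22^2 = 484 ≡ 31 (mod 151)
17^19 = 17^16 · 17^2 · 17^1 ≡ 31 · 138 · 17 ≡ 95 (mod 151).
So A = 95. Node B then computes K = A^b mod p = 95^16 mod 151.
95^1 ≡ 95 (mod 151)
95^2 = (95^1)^2 ≡ 95^2 = 9025 ≡ 116 (mod 151)
95^4 = (95^2)^2 ≡ 116^2 = 13456 ≡ 17 (mod 151)
95^8 = (95^4)^2 ≡ 17^2 = 289 ≡ 138 (mod 151)
95^16 = (95^8)^2 ≡ 138^2 = 19044 ≡ 18 (mod 151)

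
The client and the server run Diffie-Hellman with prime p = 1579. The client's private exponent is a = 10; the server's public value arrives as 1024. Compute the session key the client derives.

Shared key K = 1024^10 mod 1579.
1024^1 ≡ 1024 (mod 1579)
1024^2 = (1024^1)^2 ≡ 1024^2 = 1048576 ≡ 120 (mod 1579)
1024^4 = (1024^2)^2 ≡ 120^2 = 14400 ≡ 189 (mod 1579)
1024^8 = (1024^4)^2 ≡ 189^2 = 35721 ≡ 983 (mod 1579)
1024^10 = 1024^8 · 1024^2 ≡ 983 · 120 ≡ 1114 (mod 1579).

1114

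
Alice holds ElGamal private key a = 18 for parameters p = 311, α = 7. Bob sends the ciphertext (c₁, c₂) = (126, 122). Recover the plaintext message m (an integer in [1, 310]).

Shared mask s = c₁^a mod p = 126^18 mod 311.
126^1 ≡ 126 (mod 311)
126^2 = (126^1)^2 ≡ 126^2 = 15876 ≡ 15 (mod 311)
126^4 = (126^2)^2 ≡ 15^2 = 225 ≡ 225 (mod 311)
126^8 = (126^4)^2 ≡ 225^2 = 50625 ≡ 243 (mod 311)
126^16 = (126^8)^2 ≡ 243^2 = 59049 ≡ 270 (mod 311)
126^18 = 126^16 · 126^2 ≡ 270 · 15 ≡ 7 (mod 311).
So s = 7; s⁻¹ ≡ 89 (mod 311).
m = c₂ · s⁻¹ mod 311 = 122 · 89 mod 311 = 284.

284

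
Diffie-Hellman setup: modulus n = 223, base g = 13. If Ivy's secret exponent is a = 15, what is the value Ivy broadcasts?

Public value = 13^15 (mod 223).
13^1 ≡ 13 (mod 223)
13^2 = (13^1)^2 ≡ 13^2 = 169 ≡ 169 (mod 223)
13^4 = (13^2)^2 ≡ 169^2 = 28561 ≡ 17 (mod 223)
13^8 = (13^4)^2 ≡ 17^2 = 289 ≡ 66 (mod 223)
13^15 = 13^8 · 13^4 · 13^2 · 13^1 ≡ 66 · 17 · 169 · 13 ≡ 215 (mod 223).

215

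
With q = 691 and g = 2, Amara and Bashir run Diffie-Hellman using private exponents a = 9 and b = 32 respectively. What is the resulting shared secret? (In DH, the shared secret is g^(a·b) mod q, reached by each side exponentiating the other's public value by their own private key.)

Amara sends A = g^a mod q = 2^9 mod 691.
2^1 ≡ 2 (mod 691)
2^2 = (2^1)^2 ≡ 2^2 = 4 ≡ 4 (mod 691)
2^4 = (2^2)^2 ≡ 4^2 = 16 ≡ 16 (mod 691)
2^8 = (2^4)^2 ≡ 16^2 = 256 ≡ 256 (mod 691)
2^9 = 2^8 · 2^1 ≡ 256 · 2 ≡ 512 (mod 691).
So A = 512. Bashir then computes K = A^b mod q = 512^32 mod 691.
512^1 ≡ 512 (mod 691)
512^2 = (512^1)^2 ≡ 512^2 = 262144 ≡ 255 (mod 691)
512^4 = (512^2)^2 ≡ 255^2 = 65025 ≡ 71 (mod 691)
512^8 = (512^4)^2 ≡ 71^2 = 5041 ≡ 204 (mod 691)
512^16 = (512^8)^2 ≡ 204^2 = 41616 ≡ 156 (mod 691)
512^32 = (512^16)^2 ≡ 156^2 = 24336 ≡ 151 (mod 691)

151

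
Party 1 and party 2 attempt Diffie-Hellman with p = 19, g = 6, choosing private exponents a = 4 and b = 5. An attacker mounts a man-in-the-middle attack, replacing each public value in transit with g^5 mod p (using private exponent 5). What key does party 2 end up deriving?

Party 2 receives an attacker's public value M = 6^5 mod 19 instead of the honest one.
6^1 ≡ 6 (mod 19)
6^2 = (6^1)^2 ≡ 6^2 = 36 ≡ 17 (mod 19)
6^4 = (6^2)^2 ≡ 17^2 = 289 ≡ 4 (mod 19)
6^5 = 6^4 · 6^1 ≡ 4 · 6 ≡ 5 (mod 19).
So M = 5. Party 2 computes K = M^5 mod 19.
5^1 ≡ 5 (mod 19)
5^2 = (5^1)^2 ≡ 5^2 = 25 ≡ 6 (mod 19)
5^4 = (5^2)^2 ≡ 6^2 = 36 ≡ 17 (mod 19)
5^5 = 5^4 · 5^1 ≡ 17 · 5 ≡ 9 (mod 19).

9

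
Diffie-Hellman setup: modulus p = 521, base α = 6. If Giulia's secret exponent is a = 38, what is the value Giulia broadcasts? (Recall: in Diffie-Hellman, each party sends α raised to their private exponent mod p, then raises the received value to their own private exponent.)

471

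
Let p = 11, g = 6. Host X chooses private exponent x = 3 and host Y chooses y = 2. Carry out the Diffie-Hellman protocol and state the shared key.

Host X sends A = g^x mod p = 6^3 mod 11.
6^1 ≡ 6 (mod 11)
6^2 = (6^1)^2 ≡ 6^2 = 36 ≡ 3 (mod 11)
6^3 = 6^2 · 6^1 ≡ 3 · 6 ≡ 7 (mod 11).
So A = 7. Host Y then computes K = A^y mod p = 7^2 mod 11.
7^1 ≡ 7 (mod 11)
7^2 = (7^1)^2 ≡ 7^2 = 49 ≡ 5 (mod 11)

5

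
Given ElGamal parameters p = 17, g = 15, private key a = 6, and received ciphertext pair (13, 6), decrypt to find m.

11

Shared mask s = c₁^a mod p = 13^6 mod 17.
13^1 ≡ 13 (mod 17)
13^2 = (13^1)^2 ≡ 13^2 = 169 ≡ 16 (mod 17)
13^4 = (13^2)^2 ≡ 16^2 = 256 ≡ 1 (mod 17)
13^6 = 13^4 · 13^2 ≡ 1 · 16 ≡ 16 (mod 17).
So s = 16; s⁻¹ ≡ 16 (mod 17).
m = c₂ · s⁻¹ mod 17 = 6 · 16 mod 17 = 11.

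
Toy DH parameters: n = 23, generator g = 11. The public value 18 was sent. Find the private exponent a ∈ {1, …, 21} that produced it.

Try successive powers of 11 modulo 23:
11^1 ≡ 11
11^2 ≡ 6
11^3 ≡ 20
11^4 ≡ 13
11^5 ≡ 5
11^6 ≡ 9
11^7 ≡ 7
11^8 ≡ 8
11^9 ≡ 19
11^10 ≡ 2
11^11 ≡ 22
11^12 ≡ 12
11^13 ≡ 17
11^14 ≡ 3
11^15 ≡ 10
11^16 ≡ 18
Found: a = 16.

16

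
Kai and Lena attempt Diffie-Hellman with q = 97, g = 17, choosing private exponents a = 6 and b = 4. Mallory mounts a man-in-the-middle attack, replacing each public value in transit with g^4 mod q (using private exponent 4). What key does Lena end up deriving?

62

Lena receives Mallory's public value M = 17^4 mod 97 instead of the honest one.
17^1 ≡ 17 (mod 97)
17^2 = (17^1)^2 ≡ 17^2 = 289 ≡ 95 (mod 97)
17^4 = (17^2)^2 ≡ 95^2 = 9025 ≡ 4 (mod 97)
So M = 4. Lena computes K = M^4 mod 97.
4^1 ≡ 4 (mod 97)
4^2 = (4^1)^2 ≡ 4^2 = 16 ≡ 16 (mod 97)
4^4 = (4^2)^2 ≡ 16^2 = 256 ≡ 62 (mod 97)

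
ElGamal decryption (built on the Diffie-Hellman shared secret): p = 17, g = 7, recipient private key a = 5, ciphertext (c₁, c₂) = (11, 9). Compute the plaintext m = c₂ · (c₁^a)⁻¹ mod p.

6

Shared mask s = c₁^a mod p = 11^5 mod 17.
11^1 ≡ 11 (mod 17)
11^2 = (11^1)^2 ≡ 11^2 = 121 ≡ 2 (mod 17)
11^4 = (11^2)^2 ≡ 2^2 = 4 ≡ 4 (mod 17)
11^5 = 11^4 · 11^1 ≡ 4 · 11 ≡ 10 (mod 17).
So s = 10; s⁻¹ ≡ 12 (mod 17).
m = c₂ · s⁻¹ mod 17 = 9 · 12 mod 17 = 6.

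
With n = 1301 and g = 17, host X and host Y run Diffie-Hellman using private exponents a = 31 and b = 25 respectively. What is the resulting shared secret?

Host Y sends B = g^b mod n = 17^25 mod 1301.
17^1 ≡ 17 (mod 1301)
17^2 = (17^1)^2 ≡ 17^2 = 289 ≡ 289 (mod 1301)
17^4 = (17^2)^2 ≡ 289^2 = 83521 ≡ 257 (mod 1301)
17^8 = (17^4)^2 ≡ 257^2 = 66049 ≡ 999 (mod 1301)
17^16 = (17^8)^2 ≡ 999^2 = 998001 ≡ 134 (mod 1301)
17^25 = 17^16 · 17^8 · 17^1 ≡ 134 · 999 · 17 ≡ 273 (mod 1301).
So B = 273. Host X then computes K = B^a mod n = 273^31 mod 1301.
273^1 ≡ 273 (mod 1301)
273^2 = (273^1)^2 ≡ 273^2 = 74529 ≡ 372 (mod 1301)
273^4 = (273^2)^2 ≡ 372^2 = 138384 ≡ 478 (mod 1301)
273^8 = (273^4)^2 ≡ 478^2 = 228484 ≡ 809 (mod 1301)
273^16 = (273^8)^2 ≡ 809^2 = 654481 ≡ 78 (mod 1301)
273^31 = 273^16 · 273^8 · 273^4 · 273^2 · 273^1 ≡ 78 · 809 · 478 · 372 · 273 ≡ 394 (mod 1301).

394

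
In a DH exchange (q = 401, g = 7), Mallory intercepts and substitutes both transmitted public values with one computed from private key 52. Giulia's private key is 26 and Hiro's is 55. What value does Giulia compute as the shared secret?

Giulia receives Mallory's public value M = 7^52 mod 401 instead of the honest one.
7^1 ≡ 7 (mod 401)
7^2 = (7^1)^2 ≡ 7^2 = 49 ≡ 49 (mod 401)
7^4 = (7^2)^2 ≡ 49^2 = 2401 ≡ 396 (mod 401)
7^8 = (7^4)^2 ≡ 396^2 = 156816 ≡ 25 (mod 401)
7^16 = (7^8)^2 ≡ 25^2 = 625 ≡ 224 (mod 401)
7^32 = (7^16)^2 ≡ 224^2 = 50176 ≡ 51 (mod 401)
7^52 = 7^32 · 7^16 · 7^4 ≡ 51 · 224 · 396 ≡ 223 (mod 401).
So M = 223. Giulia computes K = M^26 mod 401.
223^1 ≡ 223 (mod 401)
223^2 = (223^1)^2 ≡ 223^2 = 49729 ≡ 5 (mod 401)
223^4 = (223^2)^2 ≡ 5^2 = 25 ≡ 25 (mod 401)
223^8 = (223^4)^2 ≡ 25^2 = 625 ≡ 224 (mod 401)
223^16 = (223^8)^2 ≡ 224^2 = 50176 ≡ 51 (mod 401)
223^26 = 223^16 · 223^8 · 223^2 ≡ 51 · 224 · 5 ≡ 178 (mod 401).

178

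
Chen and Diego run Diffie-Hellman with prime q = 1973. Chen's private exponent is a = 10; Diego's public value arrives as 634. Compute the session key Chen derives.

Shared key K = 634^10 mod 1973.
634^1 ≡ 634 (mod 1973)
634^2 = (634^1)^2 ≡ 634^2 = 401956 ≡ 1437 (mod 1973)
634^4 = (634^2)^2 ≡ 1437^2 = 2064969 ≡ 1211 (mod 1973)
634^8 = (634^4)^2 ≡ 1211^2 = 1466521 ≡ 582 (mod 1973)
634^10 = 634^8 · 634^2 ≡ 582 · 1437 ≡ 1755 (mod 1973).

1755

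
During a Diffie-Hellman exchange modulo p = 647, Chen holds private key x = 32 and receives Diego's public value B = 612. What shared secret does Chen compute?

Shared key K = 612^32 mod 647.
612^1 ≡ 612 (mod 647)
612^2 = (612^1)^2 ≡ 612^2 = 374544 ≡ 578 (mod 647)
612^4 = (612^2)^2 ≡ 578^2 = 334084 ≡ 232 (mod 647)
612^8 = (612^4)^2 ≡ 232^2 = 53824 ≡ 123 (mod 647)
612^16 = (612^8)^2 ≡ 123^2 = 15129 ≡ 248 (mod 647)
612^32 = (612^16)^2 ≡ 248^2 = 61504 ≡ 39 (mod 647)

39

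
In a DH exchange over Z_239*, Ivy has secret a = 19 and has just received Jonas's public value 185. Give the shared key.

39

Shared key K = 185^19 mod 239.
185^1 ≡ 185 (mod 239)
185^2 = (185^1)^2 ≡ 185^2 = 34225 ≡ 48 (mod 239)
185^4 = (185^2)^2 ≡ 48^2 = 2304 ≡ 153 (mod 239)
185^8 = (185^4)^2 ≡ 153^2 = 23409 ≡ 226 (mod 239)
185^16 = (185^8)^2 ≡ 226^2 = 51076 ≡ 169 (mod 239)
185^19 = 185^16 · 185^2 · 185^1 ≡ 169 · 48 · 185 ≡ 39 (mod 239).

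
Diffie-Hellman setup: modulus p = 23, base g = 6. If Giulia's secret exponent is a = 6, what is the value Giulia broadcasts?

12

Public value = 6^6 mod 23.
6^1 ≡ 6 (mod 23)
6^2 = (6^1)^2 ≡ 6^2 = 36 ≡ 13 (mod 23)
6^4 = (6^2)^2 ≡ 13^2 = 169 ≡ 8 (mod 23)
6^6 = 6^4 · 6^2 ≡ 8 · 13 ≡ 12 (mod 23).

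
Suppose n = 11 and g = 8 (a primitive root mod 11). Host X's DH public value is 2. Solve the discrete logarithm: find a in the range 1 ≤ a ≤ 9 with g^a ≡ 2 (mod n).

7

Try successive powers of 8 modulo 11:
8^1 ≡ 8
8^2 ≡ 9
8^3 ≡ 6
8^4 ≡ 4
8^5 ≡ 10
8^6 ≡ 3
8^7 ≡ 2
Found: a = 7.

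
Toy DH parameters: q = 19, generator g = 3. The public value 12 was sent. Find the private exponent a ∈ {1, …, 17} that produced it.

15

Try successive powers of 3 modulo 19:
3^1 ≡ 3
3^2 ≡ 9
3^3 ≡ 8
3^4 ≡ 5
3^5 ≡ 15
3^6 ≡ 7
3^7 ≡ 2
3^8 ≡ 6
3^9 ≡ 18
3^10 ≡ 16
3^11 ≡ 10
3^12 ≡ 11
3^13 ≡ 14
3^14 ≡ 4
3^15 ≡ 12
Found: a = 15.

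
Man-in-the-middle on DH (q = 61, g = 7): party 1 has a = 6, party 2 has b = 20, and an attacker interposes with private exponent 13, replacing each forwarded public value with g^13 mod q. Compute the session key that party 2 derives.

47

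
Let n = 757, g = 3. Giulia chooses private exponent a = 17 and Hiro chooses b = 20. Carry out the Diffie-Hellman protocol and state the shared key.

673

Hiro sends B = g^b mod n = 3^20 mod 757.
3^1 ≡ 3 (mod 757)
3^2 = (3^1)^2 ≡ 3^2 = 9 ≡ 9 (mod 757)
3^4 = (3^2)^2 ≡ 9^2 = 81 ≡ 81 (mod 757)
3^8 = (3^4)^2 ≡ 81^2 = 6561 ≡ 505 (mod 757)
3^16 = (3^8)^2 ≡ 505^2 = 255025 ≡ 673 (mod 757)
3^20 = 3^16 · 3^4 ≡ 673 · 81 ≡ 9 (mod 757).
So B = 9. Giulia then computes K = B^a mod n = 9^17 mod 757.
9^1 ≡ 9 (mod 757)
9^2 = (9^1)^2 ≡ 9^2 = 81 ≡ 81 (mod 757)
9^4 = (9^2)^2 ≡ 81^2 = 6561 ≡ 505 (mod 757)
9^8 = (9^4)^2 ≡ 505^2 = 255025 ≡ 673 (mod 757)
9^16 = (9^8)^2 ≡ 673^2 = 452929 ≡ 243 (mod 757)
9^17 = 9^16 · 9^1 ≡ 243 · 9 ≡ 673 (mod 757).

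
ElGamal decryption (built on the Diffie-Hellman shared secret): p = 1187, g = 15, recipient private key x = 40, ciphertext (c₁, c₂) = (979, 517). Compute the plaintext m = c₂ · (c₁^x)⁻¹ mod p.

Shared mask s = c₁^x mod p = 979^40 mod 1187.
979^1 ≡ 979 (mod 1187)
979^2 = (979^1)^2 ≡ 979^2 = 958441 ≡ 532 (mod 1187)
979^4 = (979^2)^2 ≡ 532^2 = 283024 ≡ 518 (mod 1187)
979^8 = (979^4)^2 ≡ 518^2 = 268324 ≡ 62 (mod 1187)
979^16 = (979^8)^2 ≡ 62^2 = 3844 ≡ 283 (mod 1187)
979^32 = (979^16)^2 ≡ 283^2 = 80089 ≡ 560 (mod 1187)
979^40 = 979^32 · 979^8 ≡ 560 · 62 ≡ 297 (mod 1187).
So s = 297; s⁻¹ ≡ 4 (mod 1187).
m = c₂ · s⁻¹ mod 1187 = 517 · 4 mod 1187 = 881.

881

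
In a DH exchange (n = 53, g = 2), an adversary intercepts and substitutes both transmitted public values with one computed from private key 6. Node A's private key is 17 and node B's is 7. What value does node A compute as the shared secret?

Node A receives an adversary's public value M = 2^6 mod 53 instead of the honest one.
2^1 ≡ 2 (mod 53)
2^2 = (2^1)^2 ≡ 2^2 = 4 ≡ 4 (mod 53)
2^4 = (2^2)^2 ≡ 4^2 = 16 ≡ 16 (mod 53)
2^6 = 2^4 · 2^2 ≡ 16 · 4 ≡ 11 (mod 53).
So M = 11. Node A computes K = M^17 mod 53.
11^1 ≡ 11 (mod 53)
11^2 = (11^1)^2 ≡ 11^2 = 121 ≡ 15 (mod 53)
11^4 = (11^2)^2 ≡ 15^2 = 225 ≡ 13 (mod 53)
11^8 = (11^4)^2 ≡ 13^2 = 169 ≡ 10 (mod 53)
11^16 = (11^8)^2 ≡ 10^2 = 100 ≡ 47 (mod 53)
11^17 = 11^16 · 11^1 ≡ 47 · 11 ≡ 40 (mod 53).

40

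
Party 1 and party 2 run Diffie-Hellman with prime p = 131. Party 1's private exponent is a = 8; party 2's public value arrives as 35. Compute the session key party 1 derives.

7

Shared key K = 35^8 mod 131.
35^1 ≡ 35 (mod 131)
35^2 = (35^1)^2 ≡ 35^2 = 1225 ≡ 46 (mod 131)
35^4 = (35^2)^2 ≡ 46^2 = 2116 ≡ 20 (mod 131)
35^8 = (35^4)^2 ≡ 20^2 = 400 ≡ 7 (mod 131)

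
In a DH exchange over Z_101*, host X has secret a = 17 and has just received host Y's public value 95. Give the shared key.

Shared key K = 95^17 mod 101.
95^1 ≡ 95 (mod 101)
95^2 = (95^1)^2 ≡ 95^2 = 9025 ≡ 36 (mod 101)
95^4 = (95^2)^2 ≡ 36^2 = 1296 ≡ 84 (mod 101)
95^8 = (95^4)^2 ≡ 84^2 = 7056 ≡ 87 (mod 101)
95^16 = (95^8)^2 ≡ 87^2 = 7569 ≡ 95 (mod 101)
95^17 = 95^16 · 95^1 ≡ 95 · 95 ≡ 36 (mod 101).

36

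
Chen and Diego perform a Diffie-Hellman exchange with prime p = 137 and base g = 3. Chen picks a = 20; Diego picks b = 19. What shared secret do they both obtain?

121

Diego sends B = g^b mod p = 3^19 mod 137.
3^1 ≡ 3 (mod 137)
3^2 = (3^1)^2 ≡ 3^2 = 9 ≡ 9 (mod 137)
3^4 = (3^2)^2 ≡ 9^2 = 81 ≡ 81 (mod 137)
3^8 = (3^4)^2 ≡ 81^2 = 6561 ≡ 122 (mod 137)
3^16 = (3^8)^2 ≡ 122^2 = 14884 ≡ 88 (mod 137)
3^19 = 3^16 · 3^2 · 3^1 ≡ 88 · 9 · 3 ≡ 47 (mod 137).
So B = 47. Chen then computes K = B^a mod p = 47^20 mod 137.
47^1 ≡ 47 (mod 137)
47^2 = (47^1)^2 ≡ 47^2 = 2209 ≡ 17 (mod 137)
47^4 = (47^2)^2 ≡ 17^2 = 289 ≡ 15 (mod 137)
47^8 = (47^4)^2 ≡ 15^2 = 225 ≡ 88 (mod 137)
47^16 = (47^8)^2 ≡ 88^2 = 7744 ≡ 72 (mod 137)
47^20 = 47^16 · 47^4 ≡ 72 · 15 ≡ 121 (mod 137).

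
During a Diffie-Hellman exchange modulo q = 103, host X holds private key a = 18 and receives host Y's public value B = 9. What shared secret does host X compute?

Shared key K = 9^18 mod 103.
9^1 ≡ 9 (mod 103)
9^2 = (9^1)^2 ≡ 9^2 = 81 ≡ 81 (mod 103)
9^4 = (9^2)^2 ≡ 81^2 = 6561 ≡ 72 (mod 103)
9^8 = (9^4)^2 ≡ 72^2 = 5184 ≡ 34 (mod 103)
9^16 = (9^8)^2 ≡ 34^2 = 1156 ≡ 23 (mod 103)
9^18 = 9^16 · 9^2 ≡ 23 · 81 ≡ 9 (mod 103).

9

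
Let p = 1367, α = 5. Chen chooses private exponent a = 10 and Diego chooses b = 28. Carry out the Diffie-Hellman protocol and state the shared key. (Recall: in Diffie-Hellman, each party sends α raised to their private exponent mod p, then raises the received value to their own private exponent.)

381

Chen sends A = α^a mod p = 5^10 mod 1367.
5^1 ≡ 5 (mod 1367)
5^2 = (5^1)^2 ≡ 5^2 = 25 ≡ 25 (mod 1367)
5^4 = (5^2)^2 ≡ 25^2 = 625 ≡ 625 (mod 1367)
5^8 = (5^4)^2 ≡ 625^2 = 390625 ≡ 1030 (mod 1367)
5^10 = 5^8 · 5^2 ≡ 1030 · 25 ≡ 1144 (mod 1367).
So A = 1144. Diego then computes K = A^b mod p = 1144^28 mod 1367.
1144^1 ≡ 1144 (mod 1367)
1144^2 = (1144^1)^2 ≡ 1144^2 = 1308736 ≡ 517 (mod 1367)
1144^4 = (1144^2)^2 ≡ 517^2 = 267289 ≡ 724 (mod 1367)
1144^8 = (1144^4)^2 ≡ 724^2 = 524176 ≡ 615 (mod 1367)
1144^16 = (1144^8)^2 ≡ 615^2 = 378225 ≡ 933 (mod 1367)
1144^28 = 1144^16 · 1144^8 · 1144^4 ≡ 933 · 615 · 724 ≡ 381 (mod 1367).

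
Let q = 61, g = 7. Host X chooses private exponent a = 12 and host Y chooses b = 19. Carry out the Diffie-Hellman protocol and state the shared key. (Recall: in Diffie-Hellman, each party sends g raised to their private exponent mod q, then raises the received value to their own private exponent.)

Host Y sends B = g^b mod q = 7^19 mod 61.
7^1 ≡ 7 (mod 61)
7^2 = (7^1)^2 ≡ 7^2 = 49 ≡ 49 (mod 61)
7^4 = (7^2)^2 ≡ 49^2 = 2401 ≡ 22 (mod 61)
7^8 = (7^4)^2 ≡ 22^2 = 484 ≡ 57 (mod 61)
7^16 = (7^8)^2 ≡ 57^2 = 3249 ≡ 16 (mod 61)
7^19 = 7^16 · 7^2 · 7^1 ≡ 16 · 49 · 7 ≡ 59 (mod 61).
So B = 59. Host X then computes K = B^a mod q = 59^12 mod 61.
59^1 ≡ 59 (mod 61)
59^2 = (59^1)^2 ≡ 59^2 = 3481 ≡ 4 (mod 61)
59^4 = (59^2)^2 ≡ 4^2 = 16 ≡ 16 (mod 61)
59^8 = (59^4)^2 ≡ 16^2 = 256 ≡ 12 (mod 61)
59^12 = 59^8 · 59^4 ≡ 12 · 16 ≡ 9 (mod 61).

9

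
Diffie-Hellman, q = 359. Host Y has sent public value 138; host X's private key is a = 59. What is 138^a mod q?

Shared key K = 138^59 mod 359.
138^1 ≡ 138 (mod 359)
138^2 = (138^1)^2 ≡ 138^2 = 19044 ≡ 17 (mod 359)
138^4 = (138^2)^2 ≡ 17^2 = 289 ≡ 289 (mod 359)
138^8 = (138^4)^2 ≡ 289^2 = 83521 ≡ 233 (mod 359)
138^16 = (138^8)^2 ≡ 233^2 = 54289 ≡ 80 (mod 359)
138^32 = (138^16)^2 ≡ 80^2 = 6400 ≡ 297 (mod 359)
138^59 = 138^32 · 138^16 · 138^8 · 138^2 · 138^1 ≡ 297 · 80 · 233 · 17 · 138 ≡ 160 (mod 359).

160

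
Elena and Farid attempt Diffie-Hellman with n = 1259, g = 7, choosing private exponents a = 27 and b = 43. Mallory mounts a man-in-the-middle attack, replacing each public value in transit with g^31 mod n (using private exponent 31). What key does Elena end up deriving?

135

Elena receives Mallory's public value M = 7^31 mod 1259 instead of the honest one.
7^1 ≡ 7 (mod 1259)
7^2 = (7^1)^2 ≡ 7^2 = 49 ≡ 49 (mod 1259)
7^4 = (7^2)^2 ≡ 49^2 = 2401 ≡ 1142 (mod 1259)
7^8 = (7^4)^2 ≡ 1142^2 = 1304164 ≡ 1099 (mod 1259)
7^16 = (7^8)^2 ≡ 1099^2 = 1207801 ≡ 420 (mod 1259)
7^31 = 7^16 · 7^8 · 7^4 · 7^2 · 7^1 ≡ 420 · 1099 · 1142 · 49 · 7 ≡ 20 (mod 1259).
So M = 20. Elena computes K = M^27 mod 1259.
20^1 ≡ 20 (mod 1259)
20^2 = (20^1)^2 ≡ 20^2 = 400 ≡ 400 (mod 1259)
20^4 = (20^2)^2 ≡ 400^2 = 160000 ≡ 107 (mod 1259)
20^8 = (20^4)^2 ≡ 107^2 = 11449 ≡ 118 (mod 1259)
20^16 = (20^8)^2 ≡ 118^2 = 13924 ≡ 75 (mod 1259)
20^27 = 20^16 · 20^8 · 20^2 · 20^1 ≡ 75 · 118 · 400 · 20 ≡ 135 (mod 1259).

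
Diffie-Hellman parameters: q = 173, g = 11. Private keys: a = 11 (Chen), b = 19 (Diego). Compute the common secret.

74

Diego sends B = g^b mod q = 11^19 mod 173.
11^1 ≡ 11 (mod 173)
11^2 = (11^1)^2 ≡ 11^2 = 121 ≡ 121 (mod 173)
11^4 = (11^2)^2 ≡ 121^2 = 14641 ≡ 109 (mod 173)
11^8 = (11^4)^2 ≡ 109^2 = 11881 ≡ 117 (mod 173)
11^16 = (11^8)^2 ≡ 117^2 = 13689 ≡ 22 (mod 173)
11^19 = 11^16 · 11^2 · 11^1 ≡ 22 · 121 · 11 ≡ 45 (mod 173).
So B = 45. Chen then computes K = B^a mod q = 45^11 mod 173.
45^1 ≡ 45 (mod 173)
45^2 = (45^1)^2 ≡ 45^2 = 2025 ≡ 122 (mod 173)
45^4 = (45^2)^2 ≡ 122^2 = 14884 ≡ 6 (mod 173)
45^8 = (45^4)^2 ≡ 6^2 = 36 ≡ 36 (mod 173)
45^11 = 45^8 · 45^2 · 45^1 ≡ 36 · 122 · 45 ≡ 74 (mod 173).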